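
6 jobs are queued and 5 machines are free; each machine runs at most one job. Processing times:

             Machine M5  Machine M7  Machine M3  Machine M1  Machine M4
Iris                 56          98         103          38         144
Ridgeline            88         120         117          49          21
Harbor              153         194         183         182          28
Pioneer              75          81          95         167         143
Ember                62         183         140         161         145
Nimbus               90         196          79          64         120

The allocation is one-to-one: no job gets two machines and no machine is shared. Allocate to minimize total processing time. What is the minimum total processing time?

Optimal: Ember→Machine M5 (62 min), Pioneer→Machine M7 (81 min), Nimbus→Machine M3 (79 min), Iris→Machine M1 (38 min), Ridgeline→Machine M4 (21 min) — total 62+81+79+38+21 = 281 min.
Column-greedy (each machine in turn goes to its cheapest remaining job) gives 293 min, worse by 12.

Minimum total: 281 min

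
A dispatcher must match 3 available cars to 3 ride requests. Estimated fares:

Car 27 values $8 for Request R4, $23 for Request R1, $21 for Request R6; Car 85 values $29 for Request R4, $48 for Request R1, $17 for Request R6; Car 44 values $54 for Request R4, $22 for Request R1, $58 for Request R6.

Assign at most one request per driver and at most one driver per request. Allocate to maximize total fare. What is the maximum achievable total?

Optimal: Car 27→Request R6 ($21), Car 85→Request R1 ($48), Car 44→Request R4 ($54) — total 21+48+54 = $123.
Max-entry greedy (repeatedly take the single best remaining cell) gives $114, worse by 9.

Maximum total: $123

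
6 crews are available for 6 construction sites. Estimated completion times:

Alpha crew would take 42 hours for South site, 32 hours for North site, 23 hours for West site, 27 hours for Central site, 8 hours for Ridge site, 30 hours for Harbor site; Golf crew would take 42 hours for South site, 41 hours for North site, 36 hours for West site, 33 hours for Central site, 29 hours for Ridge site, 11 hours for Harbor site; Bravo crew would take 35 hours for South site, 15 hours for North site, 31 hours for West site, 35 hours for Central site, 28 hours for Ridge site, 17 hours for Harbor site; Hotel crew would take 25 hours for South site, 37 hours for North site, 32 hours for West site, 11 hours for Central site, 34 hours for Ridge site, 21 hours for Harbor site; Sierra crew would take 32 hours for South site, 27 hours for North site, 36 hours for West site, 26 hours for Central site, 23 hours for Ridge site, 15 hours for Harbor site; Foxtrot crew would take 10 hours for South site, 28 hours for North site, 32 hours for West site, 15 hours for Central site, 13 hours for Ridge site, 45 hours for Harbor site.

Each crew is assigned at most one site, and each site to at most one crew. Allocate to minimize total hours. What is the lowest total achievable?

Minimum total: 91 hours

Optimal: Alpha crew→Ridge site (8 hours), Golf crew→Harbor site (11 hours), Bravo crew→North site (15 hours), Hotel crew→Central site (11 hours), Sierra crew→West site (36 hours), Foxtrot crew→South site (10 hours) — total 8+11+15+11+36+10 = 91 hours.
Row-greedy (each crew in turn takes its cheapest remaining site) gives 109 hours, worse by 18.
Swapping Golf crew↔Foxtrot crew (Golf crew→South site 42 hours, Foxtrot crew→Harbor site 45 hours) adds 66.
No other one-to-one assignment undercuts 91 hours.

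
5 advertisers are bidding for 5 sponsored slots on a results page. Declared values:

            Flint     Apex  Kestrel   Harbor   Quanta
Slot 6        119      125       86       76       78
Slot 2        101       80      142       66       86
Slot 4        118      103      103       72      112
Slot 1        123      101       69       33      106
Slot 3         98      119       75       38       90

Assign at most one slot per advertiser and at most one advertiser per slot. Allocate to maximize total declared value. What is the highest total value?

Max total: $572

Optimal: Flint→Slot 1 ($123), Apex→Slot 3 ($119), Kestrel→Slot 2 ($142), Harbor→Slot 6 ($76), Quanta→Slot 4 ($112) — total 123+119+142+76+112 = $572.
Column-greedy (each slot in turn goes to its best remaining advertiser) gives $529, worse by 43.
Next-best assignment: Flint→Slot 4, Apex→Slot 3, Kestrel→Slot 2, Harbor→Slot 6, Quanta→Slot 1 = $561.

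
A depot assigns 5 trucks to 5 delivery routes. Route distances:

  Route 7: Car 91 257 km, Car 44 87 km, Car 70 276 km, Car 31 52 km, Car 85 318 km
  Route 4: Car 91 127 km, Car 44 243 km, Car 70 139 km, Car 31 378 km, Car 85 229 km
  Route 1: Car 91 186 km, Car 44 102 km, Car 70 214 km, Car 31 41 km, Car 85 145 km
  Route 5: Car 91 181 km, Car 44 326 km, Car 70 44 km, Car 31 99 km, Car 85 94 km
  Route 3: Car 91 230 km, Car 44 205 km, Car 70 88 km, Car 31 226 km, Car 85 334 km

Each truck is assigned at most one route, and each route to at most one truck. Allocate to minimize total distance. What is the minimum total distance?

This is a one-to-one assignment (minimum-cost bipartite matching).
Optimal: Car 91→Route 4 (127 km), Car 44→Route 7 (87 km), Car 70→Route 3 (88 km), Car 31→Route 1 (41 km), Car 85→Route 5 (94 km) — total 127+87+88+41+94 = 437 km.
Min-entry greedy (repeatedly take the single cheapest remaining cell) gives 633 km, worse by 196.
Swapping Car 85↔Car 70 (Car 85→Route 3 334 km, Car 70→Route 5 44 km) adds 196.
No other one-to-one assignment undercuts 437 km.

Min total: 437 km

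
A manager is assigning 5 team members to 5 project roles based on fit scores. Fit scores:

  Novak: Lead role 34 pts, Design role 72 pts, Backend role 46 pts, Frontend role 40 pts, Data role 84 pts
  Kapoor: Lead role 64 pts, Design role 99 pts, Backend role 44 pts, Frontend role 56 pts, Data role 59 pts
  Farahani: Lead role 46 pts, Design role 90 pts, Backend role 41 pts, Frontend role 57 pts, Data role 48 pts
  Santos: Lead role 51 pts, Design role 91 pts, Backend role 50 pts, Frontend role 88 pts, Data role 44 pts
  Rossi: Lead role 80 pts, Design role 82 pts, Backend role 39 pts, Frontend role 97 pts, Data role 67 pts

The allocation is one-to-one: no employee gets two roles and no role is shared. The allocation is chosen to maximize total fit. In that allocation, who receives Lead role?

Optimal: Novak→Data role (84 pts), Kapoor→Design role (99 pts), Farahani→Backend role (41 pts), Santos→Frontend role (88 pts), Rossi→Lead role (80 pts) — total 84+99+41+88+80 = 392 pts.
Row-greedy (each employee in turn takes its best remaining role) gives 330 pts, worse by 62.
Next-best assignment: Novak→Data role, Kapoor→Backend role, Farahani→Design role, Santos→Frontend role, Rossi→Lead role = 386 pts.
Rossi's own top role is Frontend role (97 pts), but forcing Rossi→Frontend role and reassigning the rest optimally gives only 385 pts — worse by 7.

Rossi receives Lead role.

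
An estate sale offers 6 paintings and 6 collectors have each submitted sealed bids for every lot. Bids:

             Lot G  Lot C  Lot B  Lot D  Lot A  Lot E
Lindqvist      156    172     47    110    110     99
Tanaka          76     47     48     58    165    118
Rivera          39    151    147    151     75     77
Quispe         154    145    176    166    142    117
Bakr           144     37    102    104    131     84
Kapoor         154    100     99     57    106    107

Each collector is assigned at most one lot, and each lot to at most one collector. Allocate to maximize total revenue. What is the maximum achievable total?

Max total: $915

Optimal: Lindqvist→Lot C ($172), Tanaka→Lot A ($165), Rivera→Lot D ($151), Quispe→Lot B ($176), Bakr→Lot G ($144), Kapoor→Lot E ($107) — total 172+165+151+176+144+107 = $915.
Column-greedy (each lot in turn goes to its best remaining collector) gives $859, worse by 56.
Checked against all permutations: $915 is optimal.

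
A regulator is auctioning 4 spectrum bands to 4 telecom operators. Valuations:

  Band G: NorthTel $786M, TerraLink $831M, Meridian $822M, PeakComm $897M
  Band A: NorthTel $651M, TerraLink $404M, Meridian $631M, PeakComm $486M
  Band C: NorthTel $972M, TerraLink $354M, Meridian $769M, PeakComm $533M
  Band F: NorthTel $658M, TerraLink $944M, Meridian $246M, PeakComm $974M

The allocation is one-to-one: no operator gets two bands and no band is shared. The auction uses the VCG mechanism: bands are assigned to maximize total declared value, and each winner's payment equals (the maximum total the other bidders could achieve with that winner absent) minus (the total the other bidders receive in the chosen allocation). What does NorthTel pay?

NorthTel pays $138M.

Efficient allocation: NorthTel→Band C ($972M), TerraLink→Band F ($944M), Meridian→Band A ($631M), PeakComm→Band G ($897M); total welfare W = $3444M.
NorthTel receives Band C at value $972M, so the others get W − 972 = $2472M.
Without NorthTel: best allocation of the remaining 3 bidders over all 4 bands is TerraLink→Band F ($944M), Meridian→Band C ($769M), PeakComm→Band G ($897M), total $2610M.
VCG payment = (others' best without NorthTel) − (others' welfare with NorthTel) = 2610 − 2472 = $138M.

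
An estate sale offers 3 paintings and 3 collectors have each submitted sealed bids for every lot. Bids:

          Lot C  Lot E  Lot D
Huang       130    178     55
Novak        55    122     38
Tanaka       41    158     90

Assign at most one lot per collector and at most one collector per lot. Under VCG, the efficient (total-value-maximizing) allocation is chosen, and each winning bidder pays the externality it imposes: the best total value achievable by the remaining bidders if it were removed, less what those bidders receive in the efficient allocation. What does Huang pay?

Efficient allocation: Huang→Lot C ($130), Novak→Lot E ($122), Tanaka→Lot D ($90); total welfare W = $342.
Huang receives Lot C at value $130, so the others get W − 130 = $212.
Without Huang: best allocation of the remaining 2 bidders over all 3 lots is Novak→Lot C ($55), Tanaka→Lot E ($158), total $213.
VCG payment = (others' best without Huang) − (others' welfare with Huang) = 213 − 212 = $1.

Huang pays $1.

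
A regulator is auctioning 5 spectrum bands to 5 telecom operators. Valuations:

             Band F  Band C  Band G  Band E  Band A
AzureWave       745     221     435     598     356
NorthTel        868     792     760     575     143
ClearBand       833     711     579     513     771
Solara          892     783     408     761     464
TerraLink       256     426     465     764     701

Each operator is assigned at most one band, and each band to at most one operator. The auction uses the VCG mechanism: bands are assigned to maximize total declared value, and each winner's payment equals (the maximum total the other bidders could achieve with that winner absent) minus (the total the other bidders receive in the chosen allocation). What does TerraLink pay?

Efficient allocation: AzureWave→Band F ($745M), NorthTel→Band G ($760M), ClearBand→Band A ($771M), Solara→Band C ($783M), TerraLink→Band E ($764M); total welfare W = $3823M.
TerraLink receives Band E at value $764M, so the others get W − 764 = $3059M.
Without TerraLink: best allocation of the remaining 4 bidders over all 5 bands is AzureWave→Band F ($745M), NorthTel→Band C ($792M), ClearBand→Band A ($771M), Solara→Band E ($761M), total $3069M.
VCG payment = (others' best without TerraLink) − (others' welfare with TerraLink) = 3069 − 3059 = $10M.

TerraLink pays $10M.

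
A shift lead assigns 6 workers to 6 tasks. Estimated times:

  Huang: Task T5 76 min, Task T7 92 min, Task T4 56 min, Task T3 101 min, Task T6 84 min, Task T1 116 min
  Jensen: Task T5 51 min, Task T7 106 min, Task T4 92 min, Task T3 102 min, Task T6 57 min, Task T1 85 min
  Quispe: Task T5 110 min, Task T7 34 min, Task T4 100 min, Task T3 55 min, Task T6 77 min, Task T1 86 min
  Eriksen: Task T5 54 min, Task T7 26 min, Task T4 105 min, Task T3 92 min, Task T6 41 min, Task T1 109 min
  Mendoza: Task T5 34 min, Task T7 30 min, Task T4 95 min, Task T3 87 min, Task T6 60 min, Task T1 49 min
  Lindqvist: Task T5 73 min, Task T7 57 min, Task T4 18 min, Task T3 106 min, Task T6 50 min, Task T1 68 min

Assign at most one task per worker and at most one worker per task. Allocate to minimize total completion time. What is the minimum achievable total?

Minimum total: 281 min

Optimal: Huang→Task T5 (76 min), Jensen→Task T6 (57 min), Quispe→Task T3 (55 min), Eriksen→Task T7 (26 min), Mendoza→Task T1 (49 min), Lindqvist→Task T4 (18 min) — total 76+57+55+26+49+18 = 281 min.
Column-greedy (each task in turn goes to its cheapest remaining worker) gives 306 min, worse by 25.
Swapping Eriksen↔Jensen (Eriksen→Task T6 41 min, Jensen→Task T7 106 min) adds 64.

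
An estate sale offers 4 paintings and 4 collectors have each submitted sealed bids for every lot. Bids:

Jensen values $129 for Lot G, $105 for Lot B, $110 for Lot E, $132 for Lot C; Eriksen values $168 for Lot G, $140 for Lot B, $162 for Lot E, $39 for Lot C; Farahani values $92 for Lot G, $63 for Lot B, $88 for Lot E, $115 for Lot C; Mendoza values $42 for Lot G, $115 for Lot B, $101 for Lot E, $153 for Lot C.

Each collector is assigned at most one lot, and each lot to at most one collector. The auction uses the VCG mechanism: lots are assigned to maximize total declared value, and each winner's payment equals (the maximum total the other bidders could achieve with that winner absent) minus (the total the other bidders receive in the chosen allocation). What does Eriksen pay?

Efficient allocation: Jensen→Lot G ($129), Eriksen→Lot E ($162), Farahani→Lot C ($115), Mendoza→Lot B ($115); total welfare W = $521.
Eriksen receives Lot E at value $162, so the others get W − 162 = $359.
Without Eriksen: best allocation of the remaining 3 bidders over all 4 lots is Jensen→Lot G ($129), Farahani→Lot E ($88), Mendoza→Lot C ($153), total $370.
VCG payment = (others' best without Eriksen) − (others' welfare with Eriksen) = 370 − 359 = $11.

Eriksen pays $11.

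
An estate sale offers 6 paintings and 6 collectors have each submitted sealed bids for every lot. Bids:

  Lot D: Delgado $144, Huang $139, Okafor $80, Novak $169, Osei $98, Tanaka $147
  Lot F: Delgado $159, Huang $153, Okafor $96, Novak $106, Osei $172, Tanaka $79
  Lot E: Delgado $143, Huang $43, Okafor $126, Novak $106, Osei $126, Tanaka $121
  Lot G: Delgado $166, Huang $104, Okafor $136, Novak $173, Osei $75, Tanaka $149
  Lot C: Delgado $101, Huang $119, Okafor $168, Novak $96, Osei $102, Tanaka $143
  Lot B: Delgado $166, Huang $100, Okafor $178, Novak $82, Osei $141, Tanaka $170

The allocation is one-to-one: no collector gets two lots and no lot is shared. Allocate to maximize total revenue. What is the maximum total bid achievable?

Optimal: Delgado→Lot E ($143), Huang→Lot D ($139), Okafor→Lot C ($168), Novak→Lot G ($173), Osei→Lot F ($172), Tanaka→Lot B ($170) — total 143+139+168+173+172+170 = $965.
Column-greedy (each lot in turn goes to its best remaining collector) gives $901, worse by 64.
Swapping Tanaka↔Novak (Tanaka→Lot G $149, Novak→Lot B $82) loses 112.

Maximum total: $965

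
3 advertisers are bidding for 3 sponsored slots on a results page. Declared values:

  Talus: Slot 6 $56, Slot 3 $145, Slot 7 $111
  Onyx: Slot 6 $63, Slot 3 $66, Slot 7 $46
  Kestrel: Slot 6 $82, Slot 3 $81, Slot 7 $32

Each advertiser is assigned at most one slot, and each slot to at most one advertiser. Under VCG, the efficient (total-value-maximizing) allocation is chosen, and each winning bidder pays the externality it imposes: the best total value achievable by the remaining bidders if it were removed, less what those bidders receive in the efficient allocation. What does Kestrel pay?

Kestrel pays $17.

Efficient allocation: Talus→Slot 3 ($145), Onyx→Slot 7 ($46), Kestrel→Slot 6 ($82); total welfare W = $273.
Kestrel receives Slot 6 at value $82, so the others get W − 82 = $191.
Without Kestrel: best allocation of the remaining 2 bidders over all 3 slots is Talus→Slot 3 ($145), Onyx→Slot 6 ($63), total $208.
VCG payment = (others' best without Kestrel) − (others' welfare with Kestrel) = 208 − 191 = $17.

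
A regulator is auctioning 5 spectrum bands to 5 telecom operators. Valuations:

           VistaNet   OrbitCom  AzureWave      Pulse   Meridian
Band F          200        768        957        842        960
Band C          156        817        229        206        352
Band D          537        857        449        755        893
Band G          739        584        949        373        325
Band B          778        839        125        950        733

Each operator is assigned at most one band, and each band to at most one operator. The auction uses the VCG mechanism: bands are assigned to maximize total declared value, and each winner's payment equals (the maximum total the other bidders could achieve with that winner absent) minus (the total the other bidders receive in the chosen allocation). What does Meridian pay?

Meridian pays $40M.

Efficient allocation: VistaNet→Band G ($739M), OrbitCom→Band C ($817M), AzureWave→Band F ($957M), Pulse→Band B ($950M), Meridian→Band D ($893M); total welfare W = $4356M.
Meridian receives Band D at value $893M, so the others get W − 893 = $3463M.
Without Meridian: best allocation of the remaining 4 bidders over all 5 bands is VistaNet→Band G ($739M), OrbitCom→Band D ($857M), AzureWave→Band F ($957M), Pulse→Band B ($950M), total $3503M.
VCG payment = (others' best without Meridian) − (others' welfare with Meridian) = 3503 − 3463 = $40M.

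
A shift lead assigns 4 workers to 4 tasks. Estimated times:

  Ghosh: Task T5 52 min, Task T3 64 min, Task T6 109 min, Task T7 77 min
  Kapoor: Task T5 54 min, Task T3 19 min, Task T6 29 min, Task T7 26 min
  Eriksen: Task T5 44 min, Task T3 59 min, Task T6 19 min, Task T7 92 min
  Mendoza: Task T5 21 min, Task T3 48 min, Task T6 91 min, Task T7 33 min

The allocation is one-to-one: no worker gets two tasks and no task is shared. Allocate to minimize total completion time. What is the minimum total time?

Min total: 123 min

Optimal: Ghosh→Task T5 (52 min), Kapoor→Task T3 (19 min), Eriksen→Task T6 (19 min), Mendoza→Task T7 (33 min) — total 52+19+19+33 = 123 min.
Column-greedy (each task in turn goes to its cheapest remaining worker) gives 136 min, worse by 13.
Swapping Ghosh↔Mendoza (Ghosh→Task T7 77 min, Mendoza→Task T5 21 min) adds 13.
Checked against all permutations: 123 min is optimal.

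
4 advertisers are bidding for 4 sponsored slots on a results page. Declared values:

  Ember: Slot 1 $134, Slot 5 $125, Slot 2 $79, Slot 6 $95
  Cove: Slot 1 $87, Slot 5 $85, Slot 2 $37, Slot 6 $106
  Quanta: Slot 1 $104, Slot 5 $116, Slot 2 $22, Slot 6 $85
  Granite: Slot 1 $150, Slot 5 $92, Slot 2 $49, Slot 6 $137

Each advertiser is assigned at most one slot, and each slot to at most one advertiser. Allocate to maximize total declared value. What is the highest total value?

Optimal: Ember→Slot 2 ($79), Cove→Slot 6 ($106), Quanta→Slot 5 ($116), Granite→Slot 1 ($150) — total 79+106+116+150 = $451.
Row-greedy (each advertiser in turn takes its best remaining slot) gives $405, worse by 46.

Maximum total: $451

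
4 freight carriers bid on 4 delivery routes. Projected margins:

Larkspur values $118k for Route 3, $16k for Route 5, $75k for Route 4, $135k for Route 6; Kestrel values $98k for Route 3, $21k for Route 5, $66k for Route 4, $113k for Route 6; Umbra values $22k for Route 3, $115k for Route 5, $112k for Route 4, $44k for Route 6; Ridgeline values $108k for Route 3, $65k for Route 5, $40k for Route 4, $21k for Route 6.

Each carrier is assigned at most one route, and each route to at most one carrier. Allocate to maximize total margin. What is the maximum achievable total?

Max total: $424k

Treat this as an assignment problem: match each carrier to one route.
Optimal: Larkspur→Route 6 ($135k), Kestrel→Route 4 ($66k), Umbra→Route 5 ($115k), Ridgeline→Route 3 ($108k) — total 135+66+115+108 = $424k.
Column-greedy (each route in turn goes to its best remaining carrier) gives $320k, worse by 104.
Next-best assignment: Larkspur→Route 4, Kestrel→Route 6, Umbra→Route 5, Ridgeline→Route 3 = $411k.
Swapping Umbra↔Kestrel (Umbra→Route 4 $112k, Kestrel→Route 5 $21k) loses 48.
No other one-to-one assignment exceeds $424k.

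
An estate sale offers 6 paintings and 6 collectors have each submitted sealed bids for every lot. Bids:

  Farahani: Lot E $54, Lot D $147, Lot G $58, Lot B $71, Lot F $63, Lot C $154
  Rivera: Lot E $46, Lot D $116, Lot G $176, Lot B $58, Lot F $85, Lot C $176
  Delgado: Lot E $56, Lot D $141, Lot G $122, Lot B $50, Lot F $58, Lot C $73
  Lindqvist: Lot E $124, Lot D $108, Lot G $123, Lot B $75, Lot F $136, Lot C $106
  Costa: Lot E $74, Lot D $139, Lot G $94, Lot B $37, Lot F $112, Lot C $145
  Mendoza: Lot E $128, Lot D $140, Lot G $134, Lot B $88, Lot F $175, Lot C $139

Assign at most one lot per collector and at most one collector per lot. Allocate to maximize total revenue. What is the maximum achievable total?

Max total: $832

Optimal: Farahani→Lot B ($71), Rivera→Lot G ($176), Delgado→Lot D ($141), Lindqvist→Lot E ($124), Costa→Lot C ($145), Mendoza→Lot F ($175) — total 71+176+141+124+145+175 = $832.
Column-greedy (each lot in turn goes to its best remaining collector) gives $711, worse by 121.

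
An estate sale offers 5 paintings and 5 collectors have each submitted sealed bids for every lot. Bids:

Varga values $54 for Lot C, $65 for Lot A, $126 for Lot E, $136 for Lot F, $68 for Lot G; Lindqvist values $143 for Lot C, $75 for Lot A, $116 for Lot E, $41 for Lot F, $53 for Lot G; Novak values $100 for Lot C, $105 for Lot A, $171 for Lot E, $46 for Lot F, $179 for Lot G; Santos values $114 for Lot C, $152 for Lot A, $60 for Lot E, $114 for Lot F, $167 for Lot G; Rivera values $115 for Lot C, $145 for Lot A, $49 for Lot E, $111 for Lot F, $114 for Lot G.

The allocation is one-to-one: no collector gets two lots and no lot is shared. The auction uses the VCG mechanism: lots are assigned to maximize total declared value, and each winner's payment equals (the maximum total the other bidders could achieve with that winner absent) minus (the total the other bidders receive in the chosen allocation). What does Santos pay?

Santos pays $8.

Efficient allocation: Varga→Lot F ($136), Lindqvist→Lot C ($143), Novak→Lot E ($171), Santos→Lot G ($167), Rivera→Lot A ($145); total welfare W = $762.
Santos receives Lot G at value $167, so the others get W − 167 = $595.
Without Santos: best allocation of the remaining 4 bidders over all 5 lots is Varga→Lot F ($136), Lindqvist→Lot C ($143), Novak→Lot G ($179), Rivera→Lot A ($145), total $603.
VCG payment = (others' best without Santos) − (others' welfare with Santos) = 603 − 595 = $8.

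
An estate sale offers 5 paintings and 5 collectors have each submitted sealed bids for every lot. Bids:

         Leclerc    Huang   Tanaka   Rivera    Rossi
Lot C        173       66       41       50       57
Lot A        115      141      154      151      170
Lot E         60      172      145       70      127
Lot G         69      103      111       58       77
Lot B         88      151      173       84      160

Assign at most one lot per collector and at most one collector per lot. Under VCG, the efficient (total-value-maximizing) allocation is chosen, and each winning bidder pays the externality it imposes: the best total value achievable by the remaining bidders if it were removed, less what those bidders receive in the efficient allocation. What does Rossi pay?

Efficient allocation: Leclerc→Lot C ($173), Huang→Lot E ($172), Tanaka→Lot G ($111), Rivera→Lot A ($151), Rossi→Lot B ($160); total welfare W = $767.
Rossi receives Lot B at value $160, so the others get W − 160 = $607.
Without Rossi: best allocation of the remaining 4 bidders over all 5 lots is Leclerc→Lot C ($173), Huang→Lot E ($172), Tanaka→Lot B ($173), Rivera→Lot A ($151), total $669.
VCG payment = (others' best without Rossi) − (others' welfare with Rossi) = 669 − 607 = $62.

Rossi pays $62.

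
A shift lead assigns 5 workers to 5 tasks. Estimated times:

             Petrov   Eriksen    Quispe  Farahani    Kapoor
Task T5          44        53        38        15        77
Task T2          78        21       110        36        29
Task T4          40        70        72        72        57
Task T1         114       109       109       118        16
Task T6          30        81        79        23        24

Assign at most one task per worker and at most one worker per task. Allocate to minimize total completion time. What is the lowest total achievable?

Min total: 138 min

Optimal: Petrov→Task T4 (40 min), Eriksen→Task T2 (21 min), Quispe→Task T5 (38 min), Farahani→Task T6 (23 min), Kapoor→Task T1 (16 min) — total 40+21+38+23+16 = 138 min.
Checked against all permutations: 138 min is optimal.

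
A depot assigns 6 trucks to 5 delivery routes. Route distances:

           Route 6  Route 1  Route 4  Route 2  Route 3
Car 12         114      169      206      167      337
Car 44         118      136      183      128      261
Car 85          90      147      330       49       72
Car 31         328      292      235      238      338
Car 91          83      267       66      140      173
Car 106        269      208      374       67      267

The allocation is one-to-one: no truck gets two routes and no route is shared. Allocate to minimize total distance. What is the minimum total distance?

Optimal: Car 12→Route 6 (114 km), Car 44→Route 1 (136 km), Car 91→Route 4 (66 km), Car 106→Route 2 (67 km), Car 85→Route 3 (72 km) — total 114+136+66+67+72 = 455 km.
Column-greedy (each route in turn goes to its cheapest remaining truck) gives 741 km, worse by 286.

Min total: 455 km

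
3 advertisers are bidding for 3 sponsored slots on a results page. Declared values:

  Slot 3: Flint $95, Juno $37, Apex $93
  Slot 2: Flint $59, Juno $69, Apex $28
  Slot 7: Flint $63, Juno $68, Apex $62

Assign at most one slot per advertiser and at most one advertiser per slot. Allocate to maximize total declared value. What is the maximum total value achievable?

Optimal: Flint→Slot 3 ($95), Juno→Slot 2 ($69), Apex→Slot 7 ($62) — total 95+69+62 = $226.
Next-best assignment: Flint→Slot 7, Juno→Slot 2, Apex→Slot 3 = $225.
Swapping Apex↔Flint (Apex→Slot 3 $93, Flint→Slot 7 $63) loses 1.

Max total: $226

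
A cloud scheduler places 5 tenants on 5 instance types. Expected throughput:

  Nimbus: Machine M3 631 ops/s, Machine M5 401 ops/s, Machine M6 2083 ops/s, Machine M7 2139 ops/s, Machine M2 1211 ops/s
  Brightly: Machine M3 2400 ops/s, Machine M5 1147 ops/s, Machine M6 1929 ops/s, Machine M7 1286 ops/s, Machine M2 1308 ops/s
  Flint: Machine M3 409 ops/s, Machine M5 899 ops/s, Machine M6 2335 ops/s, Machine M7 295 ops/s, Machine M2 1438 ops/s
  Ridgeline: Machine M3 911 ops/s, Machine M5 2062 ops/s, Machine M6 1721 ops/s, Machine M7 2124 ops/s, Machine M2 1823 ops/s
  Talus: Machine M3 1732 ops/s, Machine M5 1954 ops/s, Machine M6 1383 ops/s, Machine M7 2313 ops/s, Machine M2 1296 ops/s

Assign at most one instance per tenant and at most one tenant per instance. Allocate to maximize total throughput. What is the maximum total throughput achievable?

This is a one-to-one assignment (maximum-weight bipartite matching).
Optimal: Nimbus→Machine M7 (2139 ops/s), Brightly→Machine M3 (2400 ops/s), Flint→Machine M6 (2335 ops/s), Ridgeline→Machine M2 (1823 ops/s), Talus→Machine M5 (1954 ops/s) — total 2139+2400+2335+1823+1954 = 10651 ops/s.
Next-best assignment: Nimbus→Machine M2, Brightly→Machine M3, Flint→Machine M6, Ridgeline→Machine M5, Talus→Machine M7 = 10321 ops/s.
Every other assignment is strictly worse.

Maximum total: 10651 ops/s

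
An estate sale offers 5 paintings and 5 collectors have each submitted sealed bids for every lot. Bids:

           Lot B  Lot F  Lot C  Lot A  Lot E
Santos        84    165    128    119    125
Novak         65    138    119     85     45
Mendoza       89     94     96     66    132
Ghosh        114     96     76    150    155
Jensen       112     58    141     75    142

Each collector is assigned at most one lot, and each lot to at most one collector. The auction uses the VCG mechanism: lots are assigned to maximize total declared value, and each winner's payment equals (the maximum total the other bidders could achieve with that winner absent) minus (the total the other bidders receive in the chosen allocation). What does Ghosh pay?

Ghosh pays $2.

Efficient allocation: Santos→Lot F ($165), Novak→Lot C ($119), Mendoza→Lot E ($132), Ghosh→Lot A ($150), Jensen→Lot B ($112); total welfare W = $678.
Ghosh receives Lot A at value $150, so the others get W − 150 = $528.
Without Ghosh: best allocation of the remaining 4 bidders over all 5 lots is Santos→Lot A ($119), Novak→Lot F ($138), Mendoza→Lot E ($132), Jensen→Lot C ($141), total $530.
VCG payment = (others' best without Ghosh) − (others' welfare with Ghosh) = 530 − 528 = $2.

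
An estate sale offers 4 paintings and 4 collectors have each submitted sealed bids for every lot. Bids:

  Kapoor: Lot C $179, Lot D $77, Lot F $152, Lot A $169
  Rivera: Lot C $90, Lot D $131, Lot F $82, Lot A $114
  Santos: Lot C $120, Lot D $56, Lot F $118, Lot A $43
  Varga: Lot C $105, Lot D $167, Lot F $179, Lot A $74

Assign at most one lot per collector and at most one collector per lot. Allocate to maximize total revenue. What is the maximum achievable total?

Optimal: Kapoor→Lot A ($169), Rivera→Lot D ($131), Santos→Lot C ($120), Varga→Lot F ($179) — total 169+131+120+179 = $599.
Row-greedy (each collector in turn takes its best remaining lot) gives $502, worse by 97.
Checked against all permutations: $599 is optimal.

Maximum total: $599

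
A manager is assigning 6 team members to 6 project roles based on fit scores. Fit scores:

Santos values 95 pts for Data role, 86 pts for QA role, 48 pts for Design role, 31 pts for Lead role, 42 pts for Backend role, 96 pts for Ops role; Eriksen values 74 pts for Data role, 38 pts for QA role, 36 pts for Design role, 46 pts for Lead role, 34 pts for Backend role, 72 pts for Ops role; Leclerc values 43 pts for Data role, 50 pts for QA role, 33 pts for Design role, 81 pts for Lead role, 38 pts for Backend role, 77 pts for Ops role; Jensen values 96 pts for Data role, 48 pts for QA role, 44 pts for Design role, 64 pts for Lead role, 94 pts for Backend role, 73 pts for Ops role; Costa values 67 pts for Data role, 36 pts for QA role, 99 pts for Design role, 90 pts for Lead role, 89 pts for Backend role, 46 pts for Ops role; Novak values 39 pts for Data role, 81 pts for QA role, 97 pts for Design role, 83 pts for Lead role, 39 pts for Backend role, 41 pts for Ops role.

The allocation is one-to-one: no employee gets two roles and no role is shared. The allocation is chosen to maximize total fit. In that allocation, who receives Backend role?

Optimal: Santos→Ops role (96 pts), Eriksen→Data role (74 pts), Leclerc→Lead role (81 pts), Jensen→Backend role (94 pts), Costa→Design role (99 pts), Novak→QA role (81 pts) — total 96+74+81+94+99+81 = 525 pts.
Jensen's own top role is Data role (96 pts), but forcing Jensen→Data role and reassigning the rest optimally gives only 521 pts — worse by 4.

Jensen receives Backend role.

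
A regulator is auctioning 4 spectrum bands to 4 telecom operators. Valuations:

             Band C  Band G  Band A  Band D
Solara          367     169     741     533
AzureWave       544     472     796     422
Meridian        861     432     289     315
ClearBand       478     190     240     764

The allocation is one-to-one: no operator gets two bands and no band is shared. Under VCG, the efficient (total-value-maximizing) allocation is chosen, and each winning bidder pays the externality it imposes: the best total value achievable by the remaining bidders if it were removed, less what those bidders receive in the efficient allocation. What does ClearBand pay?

Efficient allocation: Solara→Band A ($741M), AzureWave→Band G ($472M), Meridian→Band C ($861M), ClearBand→Band D ($764M); total welfare W = $2838M.
ClearBand receives Band D at value $764M, so the others get W − 764 = $2074M.
Without ClearBand: best allocation of the remaining 3 bidders over all 4 bands is Solara→Band D ($533M), AzureWave→Band A ($796M), Meridian→Band C ($861M), total $2190M.
VCG payment = (others' best without ClearBand) − (others' welfare with ClearBand) = 2190 − 2074 = $116M.

ClearBand pays $116M.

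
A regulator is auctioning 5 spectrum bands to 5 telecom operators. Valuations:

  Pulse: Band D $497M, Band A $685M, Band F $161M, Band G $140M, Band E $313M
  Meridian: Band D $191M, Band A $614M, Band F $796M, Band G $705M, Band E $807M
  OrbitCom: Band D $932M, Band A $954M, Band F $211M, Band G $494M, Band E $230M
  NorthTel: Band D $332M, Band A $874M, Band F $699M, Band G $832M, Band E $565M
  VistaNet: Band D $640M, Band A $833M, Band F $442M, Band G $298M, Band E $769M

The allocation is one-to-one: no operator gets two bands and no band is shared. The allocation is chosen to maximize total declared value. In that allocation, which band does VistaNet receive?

Optimal: Pulse→Band A ($685M), Meridian→Band F ($796M), OrbitCom→Band D ($932M), NorthTel→Band G ($832M), VistaNet→Band E ($769M) — total 685+796+932+832+769 = $4014M.
Next-best assignment: Pulse→Band D, Meridian→Band F, OrbitCom→Band A, NorthTel→Band G, VistaNet→Band E = $3848M.
Swapping OrbitCom↔VistaNet (OrbitCom→Band E $230M, VistaNet→Band D $640M) loses 831.
No other one-to-one assignment exceeds $4014M.
VistaNet's own top band is Band A ($833M), but forcing VistaNet→Band A and reassigning the rest optimally gives only $3706M — worse by 308.

VistaNet receives Band E.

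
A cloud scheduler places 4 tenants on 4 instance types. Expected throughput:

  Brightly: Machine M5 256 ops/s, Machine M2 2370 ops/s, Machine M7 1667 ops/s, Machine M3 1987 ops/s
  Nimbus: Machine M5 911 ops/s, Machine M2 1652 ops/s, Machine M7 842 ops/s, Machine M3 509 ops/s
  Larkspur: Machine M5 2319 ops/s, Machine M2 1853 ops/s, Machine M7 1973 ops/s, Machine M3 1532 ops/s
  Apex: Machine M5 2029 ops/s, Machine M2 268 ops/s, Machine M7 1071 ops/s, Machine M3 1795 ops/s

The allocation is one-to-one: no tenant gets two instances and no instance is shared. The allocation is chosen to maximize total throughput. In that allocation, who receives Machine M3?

Optimal: Brightly→Machine M3 (1987 ops/s), Nimbus→Machine M2 (1652 ops/s), Larkspur→Machine M7 (1973 ops/s), Apex→Machine M5 (2029 ops/s) — total 1987+1652+1973+2029 = 7641 ops/s.
Row-greedy (each tenant in turn takes its best remaining instance) gives 7049 ops/s, worse by 592.
Next-best assignment: Brightly→Machine M7, Nimbus→Machine M2, Larkspur→Machine M5, Apex→Machine M3 = 7433 ops/s.
Swapping Larkspur↔Apex (Larkspur→Machine M5 2319 ops/s, Apex→Machine M7 1071 ops/s) loses 612.
Brightly's own top instance is Machine M2 (2370 ops/s), but forcing Brightly→Machine M2 and reassigning the rest optimally gives only 7326 ops/s — worse by 315.

Brightly receives Machine M3.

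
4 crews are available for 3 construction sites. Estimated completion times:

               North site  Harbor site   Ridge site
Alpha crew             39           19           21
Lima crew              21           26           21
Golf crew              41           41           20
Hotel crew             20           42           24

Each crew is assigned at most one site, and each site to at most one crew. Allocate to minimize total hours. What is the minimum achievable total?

Optimal: Hotel crew→North site (20 hours), Alpha crew→Harbor site (19 hours), Golf crew→Ridge site (20 hours) — total 20+19+20 = 59 hours.
Row-greedy (each crew in turn takes its cheapest remaining site) gives 60 hours, worse by 1.

Min total: 59 hours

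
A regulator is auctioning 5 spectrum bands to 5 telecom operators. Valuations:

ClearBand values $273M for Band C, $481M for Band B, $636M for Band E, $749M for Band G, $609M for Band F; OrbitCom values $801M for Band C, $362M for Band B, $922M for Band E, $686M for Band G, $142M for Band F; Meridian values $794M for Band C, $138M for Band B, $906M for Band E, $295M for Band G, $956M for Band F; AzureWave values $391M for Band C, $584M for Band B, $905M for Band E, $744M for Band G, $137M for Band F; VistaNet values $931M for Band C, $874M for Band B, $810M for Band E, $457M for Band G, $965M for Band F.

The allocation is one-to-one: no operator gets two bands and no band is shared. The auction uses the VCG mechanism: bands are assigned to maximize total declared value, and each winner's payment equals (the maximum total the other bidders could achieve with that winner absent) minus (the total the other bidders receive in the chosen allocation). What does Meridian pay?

Efficient allocation: ClearBand→Band G ($749M), OrbitCom→Band C ($801M), Meridian→Band F ($956M), AzureWave→Band E ($905M), VistaNet→Band B ($874M); total welfare W = $4285M.
Meridian receives Band F at value $956M, so the others get W − 956 = $3329M.
Without Meridian: best allocation of the remaining 4 bidders over all 5 bands is ClearBand→Band G ($749M), OrbitCom→Band C ($801M), AzureWave→Band E ($905M), VistaNet→Band F ($965M), total $3420M.
VCG payment = (others' best without Meridian) − (others' welfare with Meridian) = 3420 − 3329 = $91M.

Meridian pays $91M.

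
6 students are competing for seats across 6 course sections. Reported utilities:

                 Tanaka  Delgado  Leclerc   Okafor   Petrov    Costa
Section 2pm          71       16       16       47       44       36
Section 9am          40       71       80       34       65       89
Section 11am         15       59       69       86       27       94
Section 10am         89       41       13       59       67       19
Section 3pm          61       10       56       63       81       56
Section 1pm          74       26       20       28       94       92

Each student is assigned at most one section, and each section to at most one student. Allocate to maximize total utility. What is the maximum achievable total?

Maximum total: 451 points

Optimal: Tanaka→Section 2pm (71 points), Delgado→Section 10am (41 points), Leclerc→Section 9am (80 points), Okafor→Section 11am (86 points), Petrov→Section 3pm (81 points), Costa→Section 1pm (92 points) — total 71+41+80+86+81+92 = 451 points.
Column-greedy (each section in turn goes to its best remaining student) gives 395 points, worse by 56.
Swapping Petrov↔Tanaka (Petrov→Section 2pm 44 points, Tanaka→Section 3pm 61 points) loses 47.
No other one-to-one assignment exceeds 451 points.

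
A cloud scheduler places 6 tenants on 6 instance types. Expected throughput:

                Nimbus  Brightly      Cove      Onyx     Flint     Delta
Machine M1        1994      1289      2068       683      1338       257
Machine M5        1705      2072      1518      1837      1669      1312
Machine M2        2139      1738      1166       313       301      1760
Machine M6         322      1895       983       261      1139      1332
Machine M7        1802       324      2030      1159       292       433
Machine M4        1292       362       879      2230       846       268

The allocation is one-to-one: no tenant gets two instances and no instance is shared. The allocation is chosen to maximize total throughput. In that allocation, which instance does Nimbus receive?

Nimbus receives Machine M1.

This is a one-to-one assignment (maximum-weight bipartite matching).
Optimal: Nimbus→Machine M1 (1994 ops/s), Brightly→Machine M6 (1895 ops/s), Cove→Machine M7 (2030 ops/s), Onyx→Machine M4 (2230 ops/s), Flint→Machine M5 (1669 ops/s), Delta→Machine M2 (1760 ops/s) — total 1994+1895+2030+2230+1669+1760 = 11578 ops/s.
Row-greedy (each tenant in turn takes its best remaining instance) gives 10081 ops/s, worse by 1497.
Next-best assignment: Nimbus→Machine M7, Brightly→Machine M6, Cove→Machine M1, Onyx→Machine M4, Flint→Machine M5, Delta→Machine M2 = 11424 ops/s.
No other one-to-one assignment exceeds 11578 ops/s.
Nimbus's own top instance is Machine M2 (2139 ops/s), but forcing Nimbus→Machine M2 and reassigning the rest optimally gives only 11141 ops/s — worse by 437.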